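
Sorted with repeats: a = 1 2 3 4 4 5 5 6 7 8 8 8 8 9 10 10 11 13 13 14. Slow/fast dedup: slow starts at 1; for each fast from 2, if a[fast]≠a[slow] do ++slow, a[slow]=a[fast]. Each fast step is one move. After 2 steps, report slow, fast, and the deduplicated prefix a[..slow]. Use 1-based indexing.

slow=3, fast=4, prefix=[1, 2, 3]

slow=1 fast=2: a[fast]=2≠a[slow]=1 write a[2]=2, slow++,fast++
slow=2 fast=3: a[fast]=3≠a[slow]=2 write a[3]=3, slow++,fast++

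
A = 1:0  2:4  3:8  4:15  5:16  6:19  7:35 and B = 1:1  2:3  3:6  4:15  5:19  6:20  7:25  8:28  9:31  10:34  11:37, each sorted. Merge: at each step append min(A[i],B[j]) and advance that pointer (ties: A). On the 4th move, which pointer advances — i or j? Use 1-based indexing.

i=1 j=1: A[i]=0<=B[j]=1 take 0, i++
i=2 j=1: A[i]=4>B[j]=1 take 1, j++
i=2 j=2: A[i]=4>B[j]=3 take 3, j++
i=2 j=3: A[i]=4<=B[j]=6 take 4, i++

i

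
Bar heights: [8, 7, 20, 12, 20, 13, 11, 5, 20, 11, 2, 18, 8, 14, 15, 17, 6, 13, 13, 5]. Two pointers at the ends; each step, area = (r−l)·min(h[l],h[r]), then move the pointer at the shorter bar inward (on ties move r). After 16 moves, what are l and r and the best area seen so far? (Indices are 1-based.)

l=3, r=6, best area=221

l=1 r=20: min(8,5)*19=95 best=95 *, r--
l=1 r=19: min(8,13)*18=144 best=144 *, l++
l=2 r=19: min(7,13)*17=119 best=144, l++
l=3 r=19: min(20,13)*16=208 best=208 *, r--
l=3 r=18: min(20,13)*15=195 best=208, r--
l=3 r=17: min(20,6)*14=84 best=208, r--
l=3 r=16: min(20,17)*13=221 best=221 *, r--
l=3 r=15: min(20,15)*12=180 best=221, r--
l=3 r=14: min(20,14)*11=154 best=221, r--
l=3 r=13: min(20,8)*10=80 best=221, r--
l=3 r=12: min(20,18)*9=162 best=221, r--
l=3 r=11: min(20,2)*8=16 best=221, r--
l=3 r=10: min(20,11)*7=77 best=221, r--
l=3 r=9: min(20,20)*6=120 best=221, r--
l=3 r=8: min(20,5)*5=25 best=221, r--
l=3 r=7: min(20,11)*4=44 best=221, r--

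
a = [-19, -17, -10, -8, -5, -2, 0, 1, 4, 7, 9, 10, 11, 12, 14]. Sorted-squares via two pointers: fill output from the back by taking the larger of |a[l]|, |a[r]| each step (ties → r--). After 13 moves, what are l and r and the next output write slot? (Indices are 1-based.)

l=7, r=8, next write slot=2

[1,15] |-19|>|14| out[15]=361 → l++
[2,15] |-17|>|14| out[14]=289 → l++
[3,15] |-10|<=|14| out[13]=196 → r--
[3,14] |-10|<=|12| out[12]=144 → r--
[3,13] |-10|<=|11| out[11]=121 → r--
[3,12] |-10|<=|10| out[10]=100 → r--
[3,11] |-10|>|9| out[9]=100 → l++
[4,11] |-8|<=|9| out[8]=81 → r--
[4,10] |-8|>|7| out[7]=64 → l++
[5,10] |-5|<=|7| out[6]=49 → r--
[5,9] |-5|>|4| out[5]=25 → l++
[6,9] |-2|<=|4| out[4]=16 → r--
[6,8] |-2|>|1| out[3]=4 → l++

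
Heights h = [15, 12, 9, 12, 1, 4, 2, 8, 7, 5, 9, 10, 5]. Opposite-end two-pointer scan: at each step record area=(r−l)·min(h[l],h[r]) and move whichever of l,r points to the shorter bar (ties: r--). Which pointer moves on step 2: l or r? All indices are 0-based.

r

l=0 r=12: min(15,5)*12=60 best=60 *, r--
l=0 r=11: min(15,10)*11=110 best=110 *, r--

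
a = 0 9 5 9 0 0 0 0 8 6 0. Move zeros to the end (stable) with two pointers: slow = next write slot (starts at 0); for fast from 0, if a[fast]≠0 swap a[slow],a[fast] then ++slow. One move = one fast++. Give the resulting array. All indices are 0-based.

[9, 5, 9, 8, 6, 0, 0, 0, 0, 0, 0]

slow=0 fast=0: a[fast]=0, fast++
slow=0 fast=1: a[fast]=9≠0 swap→a[0]=9, slow++,fast++
slow=1 fast=2: a[fast]=5≠0 swap→a[1]=5, slow++,fast++
slow=2 fast=3: a[fast]=9≠0 swap→a[2]=9, slow++,fast++
slow=3 fast=4: a[fast]=0, fast++
slow=3 fast=5: a[fast]=0, fast++
slow=3 fast=6: a[fast]=0, fast++
slow=3 fast=7: a[fast]=0, fast++
slow=3 fast=8: a[fast]=8≠0 swap→a[3]=8, slow++,fast++
slow=4 fast=9: a[fast]=6≠0 swap→a[4]=6, slow++,fast++
slow=5 fast=10: a[fast]=0, fast++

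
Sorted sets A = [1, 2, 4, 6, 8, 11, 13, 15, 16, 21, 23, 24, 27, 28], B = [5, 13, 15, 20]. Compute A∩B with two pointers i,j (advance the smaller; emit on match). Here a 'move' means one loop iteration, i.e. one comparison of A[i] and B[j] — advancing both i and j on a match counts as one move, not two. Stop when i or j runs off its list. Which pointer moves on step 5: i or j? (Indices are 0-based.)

[i=0,j=0] 1<5 → i++
[i=1,j=0] 2<5 → i++
[i=2,j=0] 4<5 → i++
[i=3,j=0] 6>5 → j++
[i=3,j=1] 6<13 → i++

i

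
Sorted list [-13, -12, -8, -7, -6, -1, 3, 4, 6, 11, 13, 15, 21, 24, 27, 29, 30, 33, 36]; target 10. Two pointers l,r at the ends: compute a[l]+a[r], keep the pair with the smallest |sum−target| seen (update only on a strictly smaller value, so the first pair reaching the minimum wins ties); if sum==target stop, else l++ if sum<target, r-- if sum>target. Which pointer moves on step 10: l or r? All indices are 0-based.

[0,18] -13+36=23 d=13 * → r--
[0,17] -13+33=20 d=10 * → r--
[0,16] -13+30=17 d=7 * → r--
[0,15] -13+29=16 d=6 * → r--
[0,14] -13+27=14 d=4 * → r--
[0,13] -13+24=11 d=1 * → r--
[0,12] -13+21=8 d=2 → l++
[1,12] -12+21=9 d=1 → l++
[2,12] -8+21=13 d=3 → r--
[2,11] -8+15=7 d=3 → l++

l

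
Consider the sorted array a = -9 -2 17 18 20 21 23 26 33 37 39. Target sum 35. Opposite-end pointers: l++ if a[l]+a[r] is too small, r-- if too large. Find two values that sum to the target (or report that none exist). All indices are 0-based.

(-2, 37)

[0,10] -9+39=30 <35 → l++
[1,10] -2+39=37 >35 → r--
[1,9] -2+37=35 → found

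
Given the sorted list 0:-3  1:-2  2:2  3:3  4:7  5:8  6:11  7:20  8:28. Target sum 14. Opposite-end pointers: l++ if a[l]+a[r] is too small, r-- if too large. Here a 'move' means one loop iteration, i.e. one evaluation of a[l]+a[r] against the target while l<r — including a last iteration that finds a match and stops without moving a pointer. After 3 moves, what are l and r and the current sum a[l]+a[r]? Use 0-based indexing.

l=0 r=8: -3+28=25 >14, r--
l=0 r=7: -3+20=17 >14, r--
l=0 r=6: -3+11=8 <14, l++

l=1, r=6, sum=9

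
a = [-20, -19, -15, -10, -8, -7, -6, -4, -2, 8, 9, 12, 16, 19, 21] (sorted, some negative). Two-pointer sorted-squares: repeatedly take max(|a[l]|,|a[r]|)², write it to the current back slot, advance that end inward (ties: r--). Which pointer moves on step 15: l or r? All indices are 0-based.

r

[0,14] |-20|<=|21| out[14]=441 → r--
[0,13] |-20|>|19| out[13]=400 → l++
[1,13] |-19|<=|19| out[12]=361 → r--
[1,12] |-19|>|16| out[11]=361 → l++
[2,12] |-15|<=|16| out[10]=256 → r--
[2,11] |-15|>|12| out[9]=225 → l++
[3,11] |-10|<=|12| out[8]=144 → r--
[3,10] |-10|>|9| out[7]=100 → l++
[4,10] |-8|<=|9| out[6]=81 → r--
[4,9] |-8|<=|8| out[5]=64 → r--
[4,8] |-8|>|-2| out[4]=64 → l++
[5,8] |-7|>|-2| out[3]=49 → l++
[6,8] |-6|>|-2| out[2]=36 → l++
[7,8] |-4|>|-2| out[1]=16 → l++
[8,8] |-2|<=|-2| out[0]=4 → r--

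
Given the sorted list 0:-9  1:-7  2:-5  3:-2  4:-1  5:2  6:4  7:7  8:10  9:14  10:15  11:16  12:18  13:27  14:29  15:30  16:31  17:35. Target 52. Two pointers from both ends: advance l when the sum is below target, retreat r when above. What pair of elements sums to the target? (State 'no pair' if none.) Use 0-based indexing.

[0,17] -9+35=26 <52 → l++
[1,17] -7+35=28 <52 → l++
[2,17] -5+35=30 <52 → l++
[3,17] -2+35=33 <52 → l++
[4,17] -1+35=34 <52 → l++
[5,17] 2+35=37 <52 → l++
[6,17] 4+35=39 <52 → l++
[7,17] 7+35=42 <52 → l++
[8,17] 10+35=45 <52 → l++
[9,17] 14+35=49 <52 → l++
[10,17] 15+35=50 <52 → l++
[11,17] 16+35=51 <52 → l++
[12,17] 18+35=53 >52 → r--
[12,16] 18+31=49 <52 → l++
[13,16] 27+31=58 >52 → r--
[13,15] 27+30=57 >52 → r--
[13,14] 27+29=56 >52 → r--

no pair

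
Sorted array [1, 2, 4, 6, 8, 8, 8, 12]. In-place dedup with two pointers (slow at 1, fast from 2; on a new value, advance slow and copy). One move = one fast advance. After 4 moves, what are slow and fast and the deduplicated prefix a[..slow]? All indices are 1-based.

slow=1 fast=2: a[fast]=2≠a[slow]=1 write a[2]=2, slow++,fast++
slow=2 fast=3: a[fast]=4≠a[slow]=2 write a[3]=4, slow++,fast++
slow=3 fast=4: a[fast]=6≠a[slow]=4 write a[4]=6, slow++,fast++
slow=4 fast=5: a[fast]=8≠a[slow]=6 write a[5]=8, slow++,fast++

slow=5, fast=6, prefix=[1, 2, 4, 6, 8]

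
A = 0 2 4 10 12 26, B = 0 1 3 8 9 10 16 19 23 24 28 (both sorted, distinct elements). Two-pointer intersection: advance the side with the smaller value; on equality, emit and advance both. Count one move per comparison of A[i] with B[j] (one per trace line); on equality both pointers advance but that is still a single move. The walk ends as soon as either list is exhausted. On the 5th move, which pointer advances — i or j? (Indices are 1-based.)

i

[i=1,j=1] 0==0 emit → i++,j++
[i=2,j=2] 2>1 → j++
[i=2,j=3] 2<3 → i++
[i=3,j=3] 4>3 → j++
[i=3,j=4] 4<8 → i++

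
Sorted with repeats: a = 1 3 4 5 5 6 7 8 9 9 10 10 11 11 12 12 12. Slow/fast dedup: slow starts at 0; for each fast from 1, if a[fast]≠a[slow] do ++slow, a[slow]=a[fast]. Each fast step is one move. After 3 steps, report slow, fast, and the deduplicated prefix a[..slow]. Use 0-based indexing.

(s=0,f=1) a[fast]=3≠a[slow]=1 write a[1]=3 → slow++,fast++
(s=1,f=2) a[fast]=4≠a[slow]=3 write a[2]=4 → slow++,fast++
(s=2,f=3) a[fast]=5≠a[slow]=4 write a[3]=5 → slow++,fast++

slow=3, fast=4, prefix=[1, 3, 4, 5]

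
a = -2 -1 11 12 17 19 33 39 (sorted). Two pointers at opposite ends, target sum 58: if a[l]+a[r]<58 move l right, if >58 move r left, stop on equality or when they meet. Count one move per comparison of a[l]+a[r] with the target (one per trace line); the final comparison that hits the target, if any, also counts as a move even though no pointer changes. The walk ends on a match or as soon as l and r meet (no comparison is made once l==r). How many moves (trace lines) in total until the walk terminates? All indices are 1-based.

6 moves

l=1 r=8: -2+39=37 <58, l++
l=2 r=8: -1+39=38 <58, l++
l=3 r=8: 11+39=50 <58, l++
l=4 r=8: 12+39=51 <58, l++
l=5 r=8: 17+39=56 <58, l++
l=6 r=8: 19+39=58, found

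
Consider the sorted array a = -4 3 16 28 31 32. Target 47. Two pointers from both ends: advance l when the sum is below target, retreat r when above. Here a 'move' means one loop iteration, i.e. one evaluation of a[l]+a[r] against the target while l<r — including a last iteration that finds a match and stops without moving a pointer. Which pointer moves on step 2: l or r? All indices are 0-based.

l

l=0 r=5: -4+32=28 <47, l++
l=1 r=5: 3+32=35 <47, l++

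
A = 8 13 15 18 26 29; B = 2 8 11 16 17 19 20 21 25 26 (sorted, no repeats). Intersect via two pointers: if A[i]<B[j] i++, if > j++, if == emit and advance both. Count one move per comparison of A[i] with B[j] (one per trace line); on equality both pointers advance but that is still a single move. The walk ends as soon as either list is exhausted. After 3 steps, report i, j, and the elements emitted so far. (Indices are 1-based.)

i=1 j=1: 8>2, j++
i=1 j=2: 8==8 emit, i++,j++
i=2 j=3: 13>11, j++

i=2, j=4, emitted=[8]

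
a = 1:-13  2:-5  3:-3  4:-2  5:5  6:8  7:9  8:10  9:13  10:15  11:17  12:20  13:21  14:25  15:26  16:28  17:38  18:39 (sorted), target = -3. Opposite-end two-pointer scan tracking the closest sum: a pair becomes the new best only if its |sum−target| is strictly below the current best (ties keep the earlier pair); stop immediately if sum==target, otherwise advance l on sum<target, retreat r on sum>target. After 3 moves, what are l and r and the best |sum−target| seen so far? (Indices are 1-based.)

l=1 r=18: -13+39=26 d=29 *, r--
l=1 r=17: -13+38=25 d=28 *, r--
l=1 r=16: -13+28=15 d=18 *, r--

l=1, r=15, best |Δ|=18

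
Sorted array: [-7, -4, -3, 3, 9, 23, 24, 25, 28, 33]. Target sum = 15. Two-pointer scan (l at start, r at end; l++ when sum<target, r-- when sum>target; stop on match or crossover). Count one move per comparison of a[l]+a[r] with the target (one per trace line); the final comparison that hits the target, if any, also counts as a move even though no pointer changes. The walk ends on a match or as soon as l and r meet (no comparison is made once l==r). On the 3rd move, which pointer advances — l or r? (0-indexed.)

r

[0,9] -7+33=26 >15 → r--
[0,8] -7+28=21 >15 → r--
[0,7] -7+25=18 >15 → r--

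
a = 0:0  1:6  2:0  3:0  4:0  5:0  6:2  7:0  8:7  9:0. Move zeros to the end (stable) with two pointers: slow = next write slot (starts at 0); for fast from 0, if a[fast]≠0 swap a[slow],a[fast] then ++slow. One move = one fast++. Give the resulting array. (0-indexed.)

[6, 2, 7, 0, 0, 0, 0, 0, 0, 0]

(s=0,f=0) a[fast]=0 → fast++
(s=0,f=1) a[fast]=6≠0 swap→a[0]=6 → slow++,fast++
(s=1,f=2) a[fast]=0 → fast++
(s=1,f=3) a[fast]=0 → fast++
(s=1,f=4) a[fast]=0 → fast++
(s=1,f=5) a[fast]=0 → fast++
(s=1,f=6) a[fast]=2≠0 swap→a[1]=2 → slow++,fast++
(s=2,f=7) a[fast]=0 → fast++
(s=2,f=8) a[fast]=7≠0 swap→a[2]=7 → slow++,fast++
(s=3,f=9) a[fast]=0 → fast++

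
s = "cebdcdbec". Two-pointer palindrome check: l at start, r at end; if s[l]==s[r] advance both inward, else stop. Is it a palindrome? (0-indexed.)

[0,8] 'c'=='c' → l++,r--
[1,7] 'e'=='e' → l++,r--
[2,6] 'b'=='b' → l++,r--
[3,5] 'd'=='d' → l++,r--

palindrome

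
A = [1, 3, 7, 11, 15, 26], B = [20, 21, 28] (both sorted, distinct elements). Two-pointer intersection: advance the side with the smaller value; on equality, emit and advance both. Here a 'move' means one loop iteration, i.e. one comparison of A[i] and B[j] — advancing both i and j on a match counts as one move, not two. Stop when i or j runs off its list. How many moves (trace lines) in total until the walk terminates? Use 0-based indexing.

[i=0,j=0] 1<20 → i++
[i=1,j=0] 3<20 → i++
[i=2,j=0] 7<20 → i++
[i=3,j=0] 11<20 → i++
[i=4,j=0] 15<20 → i++
[i=5,j=0] 26>20 → j++
[i=5,j=1] 26>21 → j++
[i=5,j=2] 26<28 → i++

8 moves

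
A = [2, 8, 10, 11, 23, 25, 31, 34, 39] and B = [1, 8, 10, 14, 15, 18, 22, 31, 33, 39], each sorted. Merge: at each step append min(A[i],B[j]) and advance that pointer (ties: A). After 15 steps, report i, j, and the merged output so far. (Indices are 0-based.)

i=7, j=8, merged so far=[1, 2, 8, 8, 10, 10, 11, 14, 15, 18, 22, 23, 25, 31, 31]

[i=0,j=0] A[i]=2>B[j]=1 take 1 → j++
[i=0,j=1] A[i]=2<=B[j]=8 take 2 → i++
[i=1,j=1] A[i]=8<=B[j]=8 take 8 → i++
[i=2,j=1] A[i]=10>B[j]=8 take 8 → j++
[i=2,j=2] A[i]=10<=B[j]=10 take 10 → i++
[i=3,j=2] A[i]=11>B[j]=10 take 10 → j++
[i=3,j=3] A[i]=11<=B[j]=14 take 11 → i++
[i=4,j=3] A[i]=23>B[j]=14 take 14 → j++
[i=4,j=4] A[i]=23>B[j]=15 take 15 → j++
[i=4,j=5] A[i]=23>B[j]=18 take 18 → j++
[i=4,j=6] A[i]=23>B[j]=22 take 22 → j++
[i=4,j=7] A[i]=23<=B[j]=31 take 23 → i++
[i=5,j=7] A[i]=25<=B[j]=31 take 25 → i++
[i=6,j=7] A[i]=31<=B[j]=31 take 31 → i++
[i=7,j=7] A[i]=34>B[j]=31 take 31 → j++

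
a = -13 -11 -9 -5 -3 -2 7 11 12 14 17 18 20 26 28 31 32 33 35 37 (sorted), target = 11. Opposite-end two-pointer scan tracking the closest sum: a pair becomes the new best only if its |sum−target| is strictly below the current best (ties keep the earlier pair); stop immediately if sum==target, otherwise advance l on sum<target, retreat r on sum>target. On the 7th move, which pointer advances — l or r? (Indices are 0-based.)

[0,19] -13+37=24 d=13 * → r--
[0,18] -13+35=22 d=11 * → r--
[0,17] -13+33=20 d=9 * → r--
[0,16] -13+32=19 d=8 * → r--
[0,15] -13+31=18 d=7 * → r--
[0,14] -13+28=15 d=4 * → r--
[0,13] -13+26=13 d=2 * → r--

r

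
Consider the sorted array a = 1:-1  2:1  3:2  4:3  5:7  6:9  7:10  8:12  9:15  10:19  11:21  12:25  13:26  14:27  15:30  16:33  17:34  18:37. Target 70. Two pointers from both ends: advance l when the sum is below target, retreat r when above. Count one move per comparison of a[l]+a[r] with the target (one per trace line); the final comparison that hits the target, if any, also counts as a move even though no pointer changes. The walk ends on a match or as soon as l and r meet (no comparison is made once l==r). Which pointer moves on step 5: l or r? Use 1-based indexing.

l

[1,18] -1+37=36 <70 → l++
[2,18] 1+37=38 <70 → l++
[3,18] 2+37=39 <70 → l++
[4,18] 3+37=40 <70 → l++
[5,18] 7+37=44 <70 → l++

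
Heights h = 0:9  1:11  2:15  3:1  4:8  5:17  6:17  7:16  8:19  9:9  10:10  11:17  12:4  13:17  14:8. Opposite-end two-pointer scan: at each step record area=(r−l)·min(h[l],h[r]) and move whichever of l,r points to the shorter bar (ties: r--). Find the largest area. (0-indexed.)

max area = 165

[0,14] min(9,8)*14=112 best=112 * → r--
[0,13] min(9,17)*13=117 best=117 * → l++
[1,13] min(11,17)*12=132 best=132 * → l++
[2,13] min(15,17)*11=165 best=165 * → l++
[3,13] min(1,17)*10=10 best=165 → l++
[4,13] min(8,17)*9=72 best=165 → l++
[5,13] min(17,17)*8=136 best=165 → r--
[5,12] min(17,4)*7=28 best=165 → r--
[5,11] min(17,17)*6=102 best=165 → r--
[5,10] min(17,10)*5=50 best=165 → r--
[5,9] min(17,9)*4=36 best=165 → r--
[5,8] min(17,19)*3=51 best=165 → l++
[6,8] min(17,19)*2=34 best=165 → l++
[7,8] min(16,19)*1=16 best=165 → l++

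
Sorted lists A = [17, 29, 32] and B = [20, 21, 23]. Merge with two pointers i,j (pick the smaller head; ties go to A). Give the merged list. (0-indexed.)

[i=0,j=0] A[i]=17<=B[j]=20 take 17 → i++
[i=1,j=0] A[i]=29>B[j]=20 take 20 → j++
[i=1,j=1] A[i]=29>B[j]=21 take 21 → j++
[i=1,j=2] A[i]=29>B[j]=23 take 23 → j++
[i=1,j=3] B done, take A[i]=29 → i++
[i=2,j=3] B done, take A[i]=32 → i++

[17, 20, 21, 23, 29, 32]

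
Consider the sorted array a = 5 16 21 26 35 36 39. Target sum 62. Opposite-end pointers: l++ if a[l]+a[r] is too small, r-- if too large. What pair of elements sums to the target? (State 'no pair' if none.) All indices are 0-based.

(26, 36)

[0,6] 5+39=44 <62 → l++
[1,6] 16+39=55 <62 → l++
[2,6] 21+39=60 <62 → l++
[3,6] 26+39=65 >62 → r--
[3,5] 26+36=62 → found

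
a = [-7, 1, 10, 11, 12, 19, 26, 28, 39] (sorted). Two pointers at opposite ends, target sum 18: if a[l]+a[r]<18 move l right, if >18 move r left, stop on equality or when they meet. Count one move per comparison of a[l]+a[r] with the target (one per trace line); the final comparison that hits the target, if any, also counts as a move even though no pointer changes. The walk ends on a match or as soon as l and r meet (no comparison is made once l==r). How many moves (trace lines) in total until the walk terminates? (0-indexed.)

8 moves

l=0 r=8: -7+39=32 >18, r--
l=0 r=7: -7+28=21 >18, r--
l=0 r=6: -7+26=19 >18, r--
l=0 r=5: -7+19=12 <18, l++
l=1 r=5: 1+19=20 >18, r--
l=1 r=4: 1+12=13 <18, l++
l=2 r=4: 10+12=22 >18, r--
l=2 r=3: 10+11=21 >18, r--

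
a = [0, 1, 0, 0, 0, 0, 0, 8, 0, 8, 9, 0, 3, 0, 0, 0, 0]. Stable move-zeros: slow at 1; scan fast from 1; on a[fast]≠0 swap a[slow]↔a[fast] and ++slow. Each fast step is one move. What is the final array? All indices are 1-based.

[1, 8, 8, 9, 3, 0, 0, 0, 0, 0, 0, 0, 0, 0, 0, 0, 0]

(s=1,f=1) a[fast]=0 → fast++
(s=1,f=2) a[fast]=1≠0 swap→a[1]=1 → slow++,fast++
(s=2,f=3) a[fast]=0 → fast++
(s=2,f=4) a[fast]=0 → fast++
(s=2,f=5) a[fast]=0 → fast++
(s=2,f=6) a[fast]=0 → fast++
(s=2,f=7) a[fast]=0 → fast++
(s=2,f=8) a[fast]=8≠0 swap→a[2]=8 → slow++,fast++
(s=3,f=9) a[fast]=0 → fast++
(s=3,f=10) a[fast]=8≠0 swap→a[3]=8 → slow++,fast++
(s=4,f=11) a[fast]=9≠0 swap→a[4]=9 → slow++,fast++
(s=5,f=12) a[fast]=0 → fast++
(s=5,f=13) a[fast]=3≠0 swap→a[5]=3 → slow++,fast++
(s=6,f=14) a[fast]=0 → fast++
(s=6,f=15) a[fast]=0 → fast++
(s=6,f=16) a[fast]=0 → fast++
(s=6,f=17) a[fast]=0 → fast++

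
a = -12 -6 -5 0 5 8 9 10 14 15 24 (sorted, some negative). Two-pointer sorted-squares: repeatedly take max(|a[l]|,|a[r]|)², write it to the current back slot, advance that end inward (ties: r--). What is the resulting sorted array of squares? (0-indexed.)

l=0 r=10: |-12|<=|24| out[10]=576, r--
l=0 r=9: |-12|<=|15| out[9]=225, r--
l=0 r=8: |-12|<=|14| out[8]=196, r--
l=0 r=7: |-12|>|10| out[7]=144, l++
l=1 r=7: |-6|<=|10| out[6]=100, r--
l=1 r=6: |-6|<=|9| out[5]=81, r--
l=1 r=5: |-6|<=|8| out[4]=64, r--
l=1 r=4: |-6|>|5| out[3]=36, l++
l=2 r=4: |-5|<=|5| out[2]=25, r--
l=2 r=3: |-5|>|0| out[1]=25, l++
l=3 r=3: |0|<=|0| out[0]=0, r--

[0, 25, 25, 36, 64, 81, 100, 144, 196, 225, 576]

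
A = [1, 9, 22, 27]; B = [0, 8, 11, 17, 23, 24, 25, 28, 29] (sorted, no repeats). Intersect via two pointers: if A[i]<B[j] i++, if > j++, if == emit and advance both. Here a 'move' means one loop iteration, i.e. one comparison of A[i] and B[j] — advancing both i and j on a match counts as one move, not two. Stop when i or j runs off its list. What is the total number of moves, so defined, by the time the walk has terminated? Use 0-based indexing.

[i=0,j=0] 1>0 → j++
[i=0,j=1] 1<8 → i++
[i=1,j=1] 9>8 → j++
[i=1,j=2] 9<11 → i++
[i=2,j=2] 22>11 → j++
[i=2,j=3] 22>17 → j++
[i=2,j=4] 22<23 → i++
[i=3,j=4] 27>23 → j++
[i=3,j=5] 27>24 → j++
[i=3,j=6] 27>25 → j++
[i=3,j=7] 27<28 → i++

11 moves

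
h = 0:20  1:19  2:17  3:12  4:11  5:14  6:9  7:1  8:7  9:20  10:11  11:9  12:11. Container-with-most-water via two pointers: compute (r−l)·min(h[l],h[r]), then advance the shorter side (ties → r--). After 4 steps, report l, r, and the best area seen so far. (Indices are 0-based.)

[0,12] min(20,11)*12=132 best=132 * → r--
[0,11] min(20,9)*11=99 best=132 → r--
[0,10] min(20,11)*10=110 best=132 → r--
[0,9] min(20,20)*9=180 best=180 * → r--

l=0, r=8, best area=180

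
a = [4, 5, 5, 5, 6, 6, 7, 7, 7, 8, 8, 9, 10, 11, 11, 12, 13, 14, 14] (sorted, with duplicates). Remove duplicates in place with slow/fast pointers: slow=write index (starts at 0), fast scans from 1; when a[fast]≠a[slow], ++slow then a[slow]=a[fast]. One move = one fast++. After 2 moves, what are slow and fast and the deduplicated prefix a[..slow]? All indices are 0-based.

(s=0,f=1) a[fast]=5≠a[slow]=4 write a[1]=5 → slow++,fast++
(s=1,f=2) a[fast]=5=a[slow] dup → fast++

slow=1, fast=3, prefix=[4, 5]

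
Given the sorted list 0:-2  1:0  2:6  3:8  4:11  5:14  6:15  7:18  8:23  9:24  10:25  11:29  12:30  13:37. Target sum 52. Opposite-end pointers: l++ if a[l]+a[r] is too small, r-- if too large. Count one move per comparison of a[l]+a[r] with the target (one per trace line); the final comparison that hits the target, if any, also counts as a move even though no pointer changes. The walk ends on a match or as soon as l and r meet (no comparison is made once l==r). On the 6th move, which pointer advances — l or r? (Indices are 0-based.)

l

[0,13] -2+37=35 <52 → l++
[1,13] 0+37=37 <52 → l++
[2,13] 6+37=43 <52 → l++
[3,13] 8+37=45 <52 → l++
[4,13] 11+37=48 <52 → l++
[5,13] 14+37=51 <52 → l++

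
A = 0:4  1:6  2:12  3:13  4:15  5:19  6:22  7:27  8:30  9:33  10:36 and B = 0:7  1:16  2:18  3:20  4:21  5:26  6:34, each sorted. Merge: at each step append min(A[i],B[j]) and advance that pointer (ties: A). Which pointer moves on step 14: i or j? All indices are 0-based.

i

[i=0,j=0] A[i]=4<=B[j]=7 take 4 → i++
[i=1,j=0] A[i]=6<=B[j]=7 take 6 → i++
[i=2,j=0] A[i]=12>B[j]=7 take 7 → j++
[i=2,j=1] A[i]=12<=B[j]=16 take 12 → i++
[i=3,j=1] A[i]=13<=B[j]=16 take 13 → i++
[i=4,j=1] A[i]=15<=B[j]=16 take 15 → i++
[i=5,j=1] A[i]=19>B[j]=16 take 16 → j++
[i=5,j=2] A[i]=19>B[j]=18 take 18 → j++
[i=5,j=3] A[i]=19<=B[j]=20 take 19 → i++
[i=6,j=3] A[i]=22>B[j]=20 take 20 → j++
[i=6,j=4] A[i]=22>B[j]=21 take 21 → j++
[i=6,j=5] A[i]=22<=B[j]=26 take 22 → i++
[i=7,j=5] A[i]=27>B[j]=26 take 26 → j++
[i=7,j=6] A[i]=27<=B[j]=34 take 27 → i++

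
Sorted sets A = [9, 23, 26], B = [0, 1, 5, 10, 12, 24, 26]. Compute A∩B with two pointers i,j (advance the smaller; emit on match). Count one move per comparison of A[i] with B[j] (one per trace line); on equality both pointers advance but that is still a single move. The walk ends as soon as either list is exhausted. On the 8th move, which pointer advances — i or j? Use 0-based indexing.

j

[i=0,j=0] 9>0 → j++
[i=0,j=1] 9>1 → j++
[i=0,j=2] 9>5 → j++
[i=0,j=3] 9<10 → i++
[i=1,j=3] 23>10 → j++
[i=1,j=4] 23>12 → j++
[i=1,j=5] 23<24 → i++
[i=2,j=5] 26>24 → j++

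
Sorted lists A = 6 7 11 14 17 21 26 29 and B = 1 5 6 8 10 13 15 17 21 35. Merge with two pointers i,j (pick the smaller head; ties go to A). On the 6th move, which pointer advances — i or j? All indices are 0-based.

j

[i=0,j=0] A[i]=6>B[j]=1 take 1 → j++
[i=0,j=1] A[i]=6>B[j]=5 take 5 → j++
[i=0,j=2] A[i]=6<=B[j]=6 take 6 → i++
[i=1,j=2] A[i]=7>B[j]=6 take 6 → j++
[i=1,j=3] A[i]=7<=B[j]=8 take 7 → i++
[i=2,j=3] A[i]=11>B[j]=8 take 8 → j++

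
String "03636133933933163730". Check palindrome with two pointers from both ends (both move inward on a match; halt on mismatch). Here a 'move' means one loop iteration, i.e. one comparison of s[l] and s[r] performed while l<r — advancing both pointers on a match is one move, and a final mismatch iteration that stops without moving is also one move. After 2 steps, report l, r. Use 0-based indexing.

l=2, r=17

l=0 r=19: '0'=='0', l++,r--
l=1 r=18: '3'=='3', l++,r--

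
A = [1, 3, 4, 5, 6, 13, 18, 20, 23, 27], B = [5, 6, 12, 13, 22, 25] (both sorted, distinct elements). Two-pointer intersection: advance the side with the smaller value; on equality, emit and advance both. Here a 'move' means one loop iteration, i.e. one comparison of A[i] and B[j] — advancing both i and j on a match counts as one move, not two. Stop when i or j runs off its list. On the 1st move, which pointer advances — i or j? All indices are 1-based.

i

[i=1,j=1] 1<5 → i++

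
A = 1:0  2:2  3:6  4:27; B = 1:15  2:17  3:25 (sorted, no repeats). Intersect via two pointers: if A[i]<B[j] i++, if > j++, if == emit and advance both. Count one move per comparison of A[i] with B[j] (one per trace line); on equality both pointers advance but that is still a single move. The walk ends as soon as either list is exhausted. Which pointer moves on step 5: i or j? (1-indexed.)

i=1 j=1: 0<15, i++
i=2 j=1: 2<15, i++
i=3 j=1: 6<15, i++
i=4 j=1: 27>15, j++
i=4 j=2: 27>17, j++

j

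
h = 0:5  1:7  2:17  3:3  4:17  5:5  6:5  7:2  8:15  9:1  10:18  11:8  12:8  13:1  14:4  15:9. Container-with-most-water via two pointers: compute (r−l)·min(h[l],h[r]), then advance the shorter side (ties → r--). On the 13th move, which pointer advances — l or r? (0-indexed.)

[0,15] min(5,9)*15=75 best=75 * → l++
[1,15] min(7,9)*14=98 best=98 * → l++
[2,15] min(17,9)*13=117 best=117 * → r--
[2,14] min(17,4)*12=48 best=117 → r--
[2,13] min(17,1)*11=11 best=117 → r--
[2,12] min(17,8)*10=80 best=117 → r--
[2,11] min(17,8)*9=72 best=117 → r--
[2,10] min(17,18)*8=136 best=136 * → l++
[3,10] min(3,18)*7=21 best=136 → l++
[4,10] min(17,18)*6=102 best=136 → l++
[5,10] min(5,18)*5=25 best=136 → l++
[6,10] min(5,18)*4=20 best=136 → l++
[7,10] min(2,18)*3=6 best=136 → l++

l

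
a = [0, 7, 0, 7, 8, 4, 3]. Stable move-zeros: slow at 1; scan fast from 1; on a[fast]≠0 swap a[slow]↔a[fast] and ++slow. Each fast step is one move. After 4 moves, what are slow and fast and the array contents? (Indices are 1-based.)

slow=1 fast=1: a[fast]=0, fast++
slow=1 fast=2: a[fast]=7≠0 swap→a[1]=7, slow++,fast++
slow=2 fast=3: a[fast]=0, fast++
slow=2 fast=4: a[fast]=7≠0 swap→a[2]=7, slow++,fast++

slow=3, fast=5, a=[7, 7, 0, 0, 8, 4, 3]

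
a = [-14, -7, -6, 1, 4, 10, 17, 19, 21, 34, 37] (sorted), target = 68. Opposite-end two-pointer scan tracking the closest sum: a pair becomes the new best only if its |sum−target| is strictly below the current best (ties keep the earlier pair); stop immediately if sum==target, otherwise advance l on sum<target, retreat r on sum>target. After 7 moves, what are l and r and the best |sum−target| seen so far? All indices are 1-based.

l=8, r=11, best |Δ|=14

[1,11] -14+37=23 d=45 * → l++
[2,11] -7+37=30 d=38 * → l++
[3,11] -6+37=31 d=37 * → l++
[4,11] 1+37=38 d=30 * → l++
[5,11] 4+37=41 d=27 * → l++
[6,11] 10+37=47 d=21 * → l++
[7,11] 17+37=54 d=14 * → l++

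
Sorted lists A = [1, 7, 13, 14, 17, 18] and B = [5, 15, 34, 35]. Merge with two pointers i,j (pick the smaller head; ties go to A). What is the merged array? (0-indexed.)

[i=0,j=0] A[i]=1<=B[j]=5 take 1 → i++
[i=1,j=0] A[i]=7>B[j]=5 take 5 → j++
[i=1,j=1] A[i]=7<=B[j]=15 take 7 → i++
[i=2,j=1] A[i]=13<=B[j]=15 take 13 → i++
[i=3,j=1] A[i]=14<=B[j]=15 take 14 → i++
[i=4,j=1] A[i]=17>B[j]=15 take 15 → j++
[i=4,j=2] A[i]=17<=B[j]=34 take 17 → i++
[i=5,j=2] A[i]=18<=B[j]=34 take 18 → i++
[i=6,j=2] A done, take B[j]=34 → j++
[i=6,j=3] A done, take B[j]=35 → j++

[1, 5, 7, 13, 14, 15, 17, 18, 34, 35]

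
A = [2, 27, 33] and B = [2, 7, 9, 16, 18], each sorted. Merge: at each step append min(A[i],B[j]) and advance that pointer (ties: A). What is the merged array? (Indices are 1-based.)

i=1 j=1: A[i]=2<=B[j]=2 take 2, i++
i=2 j=1: A[i]=27>B[j]=2 take 2, j++
i=2 j=2: A[i]=27>B[j]=7 take 7, j++
i=2 j=3: A[i]=27>B[j]=9 take 9, j++
i=2 j=4: A[i]=27>B[j]=16 take 16, j++
i=2 j=5: A[i]=27>B[j]=18 take 18, j++
i=2 j=6: B done, take A[i]=27, i++
i=3 j=6: B done, take A[i]=33, i++

[2, 2, 7, 9, 16, 18, 27, 33]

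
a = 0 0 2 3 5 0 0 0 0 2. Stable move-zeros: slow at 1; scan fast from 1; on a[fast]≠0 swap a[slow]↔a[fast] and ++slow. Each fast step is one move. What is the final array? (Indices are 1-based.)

[2, 3, 5, 2, 0, 0, 0, 0, 0, 0]

(s=1,f=1) a[fast]=0 → fast++
(s=1,f=2) a[fast]=0 → fast++
(s=1,f=3) a[fast]=2≠0 swap→a[1]=2 → slow++,fast++
(s=2,f=4) a[fast]=3≠0 swap→a[2]=3 → slow++,fast++
(s=3,f=5) a[fast]=5≠0 swap→a[3]=5 → slow++,fast++
(s=4,f=6) a[fast]=0 → fast++
(s=4,f=7) a[fast]=0 → fast++
(s=4,f=8) a[fast]=0 → fast++
(s=4,f=9) a[fast]=0 → fast++
(s=4,f=10) a[fast]=2≠0 swap→a[4]=2 → slow++,fast++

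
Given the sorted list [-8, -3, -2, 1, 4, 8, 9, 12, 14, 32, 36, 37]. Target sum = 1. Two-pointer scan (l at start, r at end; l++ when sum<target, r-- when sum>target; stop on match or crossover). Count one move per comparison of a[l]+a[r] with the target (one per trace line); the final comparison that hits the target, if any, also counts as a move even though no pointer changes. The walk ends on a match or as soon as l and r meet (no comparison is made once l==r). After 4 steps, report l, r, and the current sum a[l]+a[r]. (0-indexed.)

l=0, r=7, sum=4

l=0 r=11: -8+37=29 >1, r--
l=0 r=10: -8+36=28 >1, r--
l=0 r=9: -8+32=24 >1, r--
l=0 r=8: -8+14=6 >1, r--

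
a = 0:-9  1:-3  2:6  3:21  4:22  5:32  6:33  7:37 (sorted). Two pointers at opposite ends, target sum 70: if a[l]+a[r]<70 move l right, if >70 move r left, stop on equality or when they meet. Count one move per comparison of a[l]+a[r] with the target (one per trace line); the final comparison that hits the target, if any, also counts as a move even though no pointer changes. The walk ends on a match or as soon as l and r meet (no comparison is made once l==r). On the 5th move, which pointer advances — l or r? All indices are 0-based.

l=0 r=7: -9+37=28 <70, l++
l=1 r=7: -3+37=34 <70, l++
l=2 r=7: 6+37=43 <70, l++
l=3 r=7: 21+37=58 <70, l++
l=4 r=7: 22+37=59 <70, l++

l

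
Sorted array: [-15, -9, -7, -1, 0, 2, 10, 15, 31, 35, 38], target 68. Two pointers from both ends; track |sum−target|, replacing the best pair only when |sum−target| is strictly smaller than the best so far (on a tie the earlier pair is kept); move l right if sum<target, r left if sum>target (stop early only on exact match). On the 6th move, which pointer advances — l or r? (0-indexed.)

l

[0,10] -15+38=23 d=45 * → l++
[1,10] -9+38=29 d=39 * → l++
[2,10] -7+38=31 d=37 * → l++
[3,10] -1+38=37 d=31 * → l++
[4,10] 0+38=38 d=30 * → l++
[5,10] 2+38=40 d=28 * → l++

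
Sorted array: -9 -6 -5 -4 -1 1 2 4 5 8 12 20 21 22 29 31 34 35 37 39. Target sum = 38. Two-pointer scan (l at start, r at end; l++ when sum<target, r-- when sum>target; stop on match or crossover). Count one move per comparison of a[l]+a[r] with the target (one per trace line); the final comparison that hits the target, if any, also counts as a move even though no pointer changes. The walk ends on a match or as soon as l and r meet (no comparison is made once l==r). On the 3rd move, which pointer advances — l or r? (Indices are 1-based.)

l

[1,20] -9+39=30 <38 → l++
[2,20] -6+39=33 <38 → l++
[3,20] -5+39=34 <38 → l++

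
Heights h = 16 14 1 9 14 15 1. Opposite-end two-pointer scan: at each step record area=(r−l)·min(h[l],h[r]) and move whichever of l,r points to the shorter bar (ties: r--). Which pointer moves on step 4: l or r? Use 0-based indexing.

r

[0,6] min(16,1)*6=6 best=6 * → r--
[0,5] min(16,15)*5=75 best=75 * → r--
[0,4] min(16,14)*4=56 best=75 → r--
[0,3] min(16,9)*3=27 best=75 → r--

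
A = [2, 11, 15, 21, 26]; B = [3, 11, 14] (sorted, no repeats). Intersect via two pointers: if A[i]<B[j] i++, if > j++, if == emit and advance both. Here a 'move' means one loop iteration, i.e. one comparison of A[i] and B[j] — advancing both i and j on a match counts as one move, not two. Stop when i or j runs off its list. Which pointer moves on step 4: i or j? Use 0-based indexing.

i=0 j=0: 2<3, i++
i=1 j=0: 11>3, j++
i=1 j=1: 11==11 emit, i++,j++
i=2 j=2: 15>14, j++

j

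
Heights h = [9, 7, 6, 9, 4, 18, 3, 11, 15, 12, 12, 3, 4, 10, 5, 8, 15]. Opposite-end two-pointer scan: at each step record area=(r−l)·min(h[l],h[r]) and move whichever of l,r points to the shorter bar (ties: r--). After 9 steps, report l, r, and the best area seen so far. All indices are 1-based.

[1,17] min(9,15)*16=144 best=144 * → l++
[2,17] min(7,15)*15=105 best=144 → l++
[3,17] min(6,15)*14=84 best=144 → l++
[4,17] min(9,15)*13=117 best=144 → l++
[5,17] min(4,15)*12=48 best=144 → l++
[6,17] min(18,15)*11=165 best=165 * → r--
[6,16] min(18,8)*10=80 best=165 → r--
[6,15] min(18,5)*9=45 best=165 → r--
[6,14] min(18,10)*8=80 best=165 → r--

l=6, r=13, best area=165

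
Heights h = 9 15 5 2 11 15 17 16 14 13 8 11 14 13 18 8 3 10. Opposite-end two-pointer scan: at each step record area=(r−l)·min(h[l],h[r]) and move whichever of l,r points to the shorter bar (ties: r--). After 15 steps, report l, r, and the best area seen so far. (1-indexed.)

[1,18] min(9,10)*17=153 best=153 * → l++
[2,18] min(15,10)*16=160 best=160 * → r--
[2,17] min(15,3)*15=45 best=160 → r--
[2,16] min(15,8)*14=112 best=160 → r--
[2,15] min(15,18)*13=195 best=195 * → l++
[3,15] min(5,18)*12=60 best=195 → l++
[4,15] min(2,18)*11=22 best=195 → l++
[5,15] min(11,18)*10=110 best=195 → l++
[6,15] min(15,18)*9=135 best=195 → l++
[7,15] min(17,18)*8=136 best=195 → l++
[8,15] min(16,18)*7=112 best=195 → l++
[9,15] min(14,18)*6=84 best=195 → l++
[10,15] min(13,18)*5=65 best=195 → l++
[11,15] min(8,18)*4=32 best=195 → l++
[12,15] min(11,18)*3=33 best=195 → l++

l=13, r=15, best area=195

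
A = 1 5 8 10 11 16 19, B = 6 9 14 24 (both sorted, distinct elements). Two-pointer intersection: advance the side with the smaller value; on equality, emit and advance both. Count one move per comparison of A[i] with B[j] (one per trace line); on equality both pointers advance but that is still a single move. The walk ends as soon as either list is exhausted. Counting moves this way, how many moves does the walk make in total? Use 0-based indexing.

10 moves

[i=0,j=0] 1<6 → i++
[i=1,j=0] 5<6 → i++
[i=2,j=0] 8>6 → j++
[i=2,j=1] 8<9 → i++
[i=3,j=1] 10>9 → j++
[i=3,j=2] 10<14 → i++
[i=4,j=2] 11<14 → i++
[i=5,j=2] 16>14 → j++
[i=5,j=3] 16<24 → i++
[i=6,j=3] 19<24 → i++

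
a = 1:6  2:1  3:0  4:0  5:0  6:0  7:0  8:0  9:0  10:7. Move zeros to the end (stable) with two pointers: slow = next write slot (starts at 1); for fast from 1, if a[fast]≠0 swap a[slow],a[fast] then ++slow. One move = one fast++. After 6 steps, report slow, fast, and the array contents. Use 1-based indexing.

slow=3, fast=7, a=[6, 1, 0, 0, 0, 0, 0, 0, 0, 7]

(s=1,f=1) a[fast]=6≠0 swap→a[1]=6 → slow++,fast++
(s=2,f=2) a[fast]=1≠0 swap→a[2]=1 → slow++,fast++
(s=3,f=3) a[fast]=0 → fast++
(s=3,f=4) a[fast]=0 → fast++
(s=3,f=5) a[fast]=0 → fast++
(s=3,f=6) a[fast]=0 → fast++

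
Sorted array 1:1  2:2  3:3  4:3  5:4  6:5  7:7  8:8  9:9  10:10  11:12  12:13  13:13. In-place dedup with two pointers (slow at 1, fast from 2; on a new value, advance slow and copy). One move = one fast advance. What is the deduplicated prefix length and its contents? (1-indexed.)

slow=1 fast=2: a[fast]=2≠a[slow]=1 write a[2]=2, slow++,fast++
slow=2 fast=3: a[fast]=3≠a[slow]=2 write a[3]=3, slow++,fast++
slow=3 fast=4: a[fast]=3=a[slow] dup, fast++
slow=3 fast=5: a[fast]=4≠a[slow]=3 write a[4]=4, slow++,fast++
slow=4 fast=6: a[fast]=5≠a[slow]=4 write a[5]=5, slow++,fast++
slow=5 fast=7: a[fast]=7≠a[slow]=5 write a[6]=7, slow++,fast++
slow=6 fast=8: a[fast]=8≠a[slow]=7 write a[7]=8, slow++,fast++
slow=7 fast=9: a[fast]=9≠a[slow]=8 write a[8]=9, slow++,fast++
slow=8 fast=10: a[fast]=10≠a[slow]=9 write a[9]=10, slow++,fast++
slow=9 fast=11: a[fast]=12≠a[slow]=10 write a[10]=12, slow++,fast++
slow=10 fast=12: a[fast]=13≠a[slow]=12 write a[11]=13, slow++,fast++
slow=11 fast=13: a[fast]=13=a[slow] dup, fast++

length 11; prefix = [1, 2, 3, 4, 5, 7, 8, 9, 10, 12, 13]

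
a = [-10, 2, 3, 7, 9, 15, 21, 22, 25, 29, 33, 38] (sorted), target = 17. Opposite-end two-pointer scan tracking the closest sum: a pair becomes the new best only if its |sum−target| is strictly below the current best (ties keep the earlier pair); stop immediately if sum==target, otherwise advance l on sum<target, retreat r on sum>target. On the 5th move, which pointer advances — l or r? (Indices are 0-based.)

r

l=0 r=11: -10+38=28 d=11 *, r--
l=0 r=10: -10+33=23 d=6 *, r--
l=0 r=9: -10+29=19 d=2 *, r--
l=0 r=8: -10+25=15 d=2, l++
l=1 r=8: 2+25=27 d=10, r--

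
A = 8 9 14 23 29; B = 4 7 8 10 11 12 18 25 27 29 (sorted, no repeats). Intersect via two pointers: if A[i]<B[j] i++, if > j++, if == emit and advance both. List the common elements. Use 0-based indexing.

i=0 j=0: 8>4, j++
i=0 j=1: 8>7, j++
i=0 j=2: 8==8 emit, i++,j++
i=1 j=3: 9<10, i++
i=2 j=3: 14>10, j++
i=2 j=4: 14>11, j++
i=2 j=5: 14>12, j++
i=2 j=6: 14<18, i++
i=3 j=6: 23>18, j++
i=3 j=7: 23<25, i++
i=4 j=7: 29>25, j++
i=4 j=8: 29>27, j++
i=4 j=9: 29==29 emit, i++,j++

intersection = [8, 29]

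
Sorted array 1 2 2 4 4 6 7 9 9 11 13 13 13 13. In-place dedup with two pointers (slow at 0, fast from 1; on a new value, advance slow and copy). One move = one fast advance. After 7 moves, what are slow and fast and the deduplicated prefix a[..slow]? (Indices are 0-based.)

(s=0,f=1) a[fast]=2≠a[slow]=1 write a[1]=2 → slow++,fast++
(s=1,f=2) a[fast]=2=a[slow] dup → fast++
(s=1,f=3) a[fast]=4≠a[slow]=2 write a[2]=4 → slow++,fast++
(s=2,f=4) a[fast]=4=a[slow] dup → fast++
(s=2,f=5) a[fast]=6≠a[slow]=4 write a[3]=6 → slow++,fast++
(s=3,f=6) a[fast]=7≠a[slow]=6 write a[4]=7 → slow++,fast++
(s=4,f=7) a[fast]=9≠a[slow]=7 write a[5]=9 → slow++,fast++

slow=5, fast=8, prefix=[1, 2, 4, 6, 7, 9]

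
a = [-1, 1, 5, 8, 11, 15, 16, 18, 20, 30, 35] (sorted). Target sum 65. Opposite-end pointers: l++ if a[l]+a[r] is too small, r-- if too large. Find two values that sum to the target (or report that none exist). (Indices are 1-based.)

(30, 35)

l=1 r=11: -1+35=34 <65, l++
l=2 r=11: 1+35=36 <65, l++
l=3 r=11: 5+35=40 <65, l++
l=4 r=11: 8+35=43 <65, l++
l=5 r=11: 11+35=46 <65, l++
l=6 r=11: 15+35=50 <65, l++
l=7 r=11: 16+35=51 <65, l++
l=8 r=11: 18+35=53 <65, l++
l=9 r=11: 20+35=55 <65, l++
l=10 r=11: 30+35=65, found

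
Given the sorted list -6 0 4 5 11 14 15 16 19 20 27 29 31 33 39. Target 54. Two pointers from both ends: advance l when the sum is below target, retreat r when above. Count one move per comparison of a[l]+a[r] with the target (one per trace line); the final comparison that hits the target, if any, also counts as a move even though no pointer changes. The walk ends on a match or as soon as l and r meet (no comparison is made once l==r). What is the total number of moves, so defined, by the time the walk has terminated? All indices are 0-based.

7 moves

[0,14] -6+39=33 <54 → l++
[1,14] 0+39=39 <54 → l++
[2,14] 4+39=43 <54 → l++
[3,14] 5+39=44 <54 → l++
[4,14] 11+39=50 <54 → l++
[5,14] 14+39=53 <54 → l++
[6,14] 15+39=54 → found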